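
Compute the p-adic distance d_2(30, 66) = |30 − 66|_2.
d_2(30, 66) = 1/4

Step 1 — x − y = 30 − 66 = -36. Step 2 — v_2(-36) = 2 (factor: -36 = −(2^2 · 9); the sign does not affect v_p). Step 3 — |x − y|_2 = 2^{-2} = 1/4.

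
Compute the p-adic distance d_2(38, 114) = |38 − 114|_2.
d_2(38, 114) = 1/4

Step 1 — x − y = 38 − 114 = -76. Step 2 — v_2(-76) = 2 (factor: -76 = −(2^2 · 19); the sign does not affect v_p). Step 3 — |x − y|_2 = 2^{-2} = 1/4.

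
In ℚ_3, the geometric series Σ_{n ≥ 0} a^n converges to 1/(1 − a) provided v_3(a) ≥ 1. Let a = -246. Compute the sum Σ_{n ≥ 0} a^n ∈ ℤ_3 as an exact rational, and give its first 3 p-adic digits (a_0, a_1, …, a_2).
Σ a^n = 1/(1 − a) = 1/247;  first 3 digits = (1, 2, 0)

v_3(a) = 1 ≥ 1, so the series converges in ℤ_3 to 1/(1 − a) = 1/(1 − (-246)) = 1/247. Expand this rational in ℤ_3: compute digits iteratively via d_i = x_i mod 3, x_{i+1} = (x_i − d_i)/3. The first 3 digits are (1, 2, 0).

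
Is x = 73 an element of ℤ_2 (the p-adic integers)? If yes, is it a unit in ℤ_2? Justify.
x ∈ ℤ_2^× (unit); v_2(x) = 0

ℤ_2 = {x ∈ ℚ_2 : v_2(x) ≥ 0} and ℤ_2^× = {x ∈ ℤ_2 : v_2(x) = 0}. Here v_2(73) = v_2(num) − v_2(den) = 0; compare against these criteria.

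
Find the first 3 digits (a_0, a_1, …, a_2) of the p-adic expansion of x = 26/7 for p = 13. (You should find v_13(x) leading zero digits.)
(a_0, …, a_2) = (0, 4, 9)

v_13(26/7) = 1, so a_0 = ... = a_0 = 0. Factor out: x = 13^1 · u with u = 2/7 a unit in ℤ_13. Expand u iteratively via a_{v+i} = u_i mod 13, u_{i+1} = (u_i − a_{v+i})/13:
  u_0 = 2/7;  a_1 = 4;  u_1 = (u_0 − 4)/13 = -2/7
  u_1 = -2/7;  a_2 = 9;  u_2 = (u_1 − 9)/13 = -5/7
Digits: (0, 4, 9).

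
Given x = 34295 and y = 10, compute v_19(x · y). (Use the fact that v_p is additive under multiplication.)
v_19(342950) = 3

v_p(x) = 3 (factor: 34295 = 19^3 · 5); v_p(y) = 0 (factor: 10 = 19^0 · 10). Additivity: v_p(xy) = v_p(x) + v_p(y) = 3 + 0 = 3. (Direct check: xy = 342950 = 19^3 · (50).)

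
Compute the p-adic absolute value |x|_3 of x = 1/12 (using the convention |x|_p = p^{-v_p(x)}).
|1/12|_3 = 3

Step 1 — compute v_3(x) by factoring powers of 3 out of the numerator and denominator: v_3(1/12) = -1. Step 2 — apply |x|_p = p^{-v_p(x)} = 3^{1} = 3.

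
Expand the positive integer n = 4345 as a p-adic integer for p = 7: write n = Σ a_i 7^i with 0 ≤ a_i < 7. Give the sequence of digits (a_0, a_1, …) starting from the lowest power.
(a_0, a_1, …) = (5, 4, 4, 5, 1)

Repeated division by 7 gives the digits low-to-high: 4345 = 5 + 4·7^1 + 4·7^2 + 5·7^3 + 1·7^4. Digit sequence: (5, 4, 4, 5, 1).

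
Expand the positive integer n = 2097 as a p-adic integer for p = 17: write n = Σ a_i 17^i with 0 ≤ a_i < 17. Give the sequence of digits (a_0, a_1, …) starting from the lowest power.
(a_0, a_1, …) = (6, 4, 7)

Repeated division by 17 gives the digits low-to-high: 2097 = 6 + 4·17^1 + 7·17^2. Digit sequence: (6, 4, 7).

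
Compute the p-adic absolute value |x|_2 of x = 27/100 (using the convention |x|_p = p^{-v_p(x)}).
|27/100|_2 = 4

Step 1 — compute v_2(x) by factoring powers of 2 out of the numerator and denominator: v_2(27/100) = -2. Step 2 — apply |x|_p = p^{-v_p(x)} = 2^{2} = 4.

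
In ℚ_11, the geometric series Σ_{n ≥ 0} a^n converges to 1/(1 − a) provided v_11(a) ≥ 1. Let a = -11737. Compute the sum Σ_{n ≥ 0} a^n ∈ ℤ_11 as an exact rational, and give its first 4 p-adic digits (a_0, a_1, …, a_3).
Σ a^n = 1/(1 − a) = 1/11738;  first 4 digits = (1, 0, 2, 2)

v_11(a) = 2 ≥ 1, so the series converges in ℤ_11 to 1/(1 − a) = 1/(1 − (-11737)) = 1/11738. Expand this rational in ℤ_11: compute digits iteratively via d_i = x_i mod 11, x_{i+1} = (x_i − d_i)/11. The first 4 digits are (1, 0, 2, 2).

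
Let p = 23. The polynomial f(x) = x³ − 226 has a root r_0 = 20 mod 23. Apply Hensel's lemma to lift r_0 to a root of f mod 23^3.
r_2 = 2044 (mod 12167)

Hensel: r_{i+1} = r_i − f(r_i)/f′(r_i) mod 23^{i+2}, where f′(x) = 3x². Iterate:
  r_0 = 20 (mod 23)
  r_1 = 457 (mod 529)
  r_2 = 2044 (mod 12167)
Final: r = 2044 with f(r) ≡ 0 mod 23^3.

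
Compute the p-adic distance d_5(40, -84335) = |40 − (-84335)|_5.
d_5(40, -84335) = 1/3125

Step 1 — x − y = 40 − (-84335) = 84375. Step 2 — v_5(84375) = 5 (factor: 84375 = (5^5 · 27); the sign does not affect v_p). Step 3 — |x − y|_5 = 5^{-5} = 1/3125.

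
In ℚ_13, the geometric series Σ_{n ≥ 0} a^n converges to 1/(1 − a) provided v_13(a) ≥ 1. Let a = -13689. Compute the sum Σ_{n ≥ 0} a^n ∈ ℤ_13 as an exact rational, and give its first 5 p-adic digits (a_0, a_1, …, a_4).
Σ a^n = 1/(1 − a) = 1/13690;  first 5 digits = (1, 0, 10, 6, 8)

v_13(a) = 2 ≥ 1, so the series converges in ℤ_13 to 1/(1 − a) = 1/(1 − (-13689)) = 1/13690. Expand this rational in ℤ_13: compute digits iteratively via d_i = x_i mod 13, x_{i+1} = (x_i − d_i)/13. The first 5 digits are (1, 0, 10, 6, 8).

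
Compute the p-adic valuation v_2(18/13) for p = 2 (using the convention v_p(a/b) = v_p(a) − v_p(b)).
v_2(18/13) = 1

Factor powers of 2 from the numerator and denominator of the reduced fraction: 18 = 2^1 · 9 and 13 = 2^0 · 13. Apply v_p(a/b) = v_p(a) − v_p(b): v_2(18/13) = 1 − 0 = 1.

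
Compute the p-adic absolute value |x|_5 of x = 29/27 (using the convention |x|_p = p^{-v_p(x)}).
|29/27|_5 = 1

Step 1 — compute v_5(x) by factoring powers of 5 out of the numerator and denominator: v_5(29/27) = 0. Step 2 — apply |x|_p = p^{-v_p(x)} = 5^{0} = 1.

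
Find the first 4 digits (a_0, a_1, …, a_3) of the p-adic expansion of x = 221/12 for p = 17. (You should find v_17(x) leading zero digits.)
(a_0, …, a_3) = (0, 11, 15, 9)

v_17(221/12) = 1, so a_0 = ... = a_0 = 0. Factor out: x = 17^1 · u with u = 13/12 a unit in ℤ_17. Expand u iteratively via a_{v+i} = u_i mod 17, u_{i+1} = (u_i − a_{v+i})/17:
  u_0 = 13/12;  a_1 = 11;  u_1 = (u_0 − 11)/17 = -7/12
  u_1 = -7/12;  a_2 = 15;  u_2 = (u_1 − 15)/17 = -11/12
  u_2 = -11/12;  a_3 = 9;  u_3 = (u_2 − 9)/17 = -7/12
Digits: (0, 11, 15, 9).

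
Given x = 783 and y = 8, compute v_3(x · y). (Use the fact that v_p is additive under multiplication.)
v_3(6264) = 3

v_p(x) = 3 (factor: 783 = 3^3 · 29); v_p(y) = 0 (factor: 8 = 3^0 · 8). Additivity: v_p(xy) = v_p(x) + v_p(y) = 3 + 0 = 3. (Direct check: xy = 6264 = 3^3 · (232).)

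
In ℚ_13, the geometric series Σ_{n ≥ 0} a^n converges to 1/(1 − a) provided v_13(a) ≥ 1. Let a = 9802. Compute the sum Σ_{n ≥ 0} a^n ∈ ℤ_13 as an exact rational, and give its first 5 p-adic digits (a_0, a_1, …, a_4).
Σ a^n = 1/(1 − a) = -1/9801;  first 5 digits = (1, 0, 6, 4, 10)

v_13(a) = 2 ≥ 1, so the series converges in ℤ_13 to 1/(1 − a) = 1/(1 − 9802) = -1/9801. Expand this rational in ℤ_13: compute digits iteratively via d_i = x_i mod 13, x_{i+1} = (x_i − d_i)/13. The first 5 digits are (1, 0, 6, 4, 10).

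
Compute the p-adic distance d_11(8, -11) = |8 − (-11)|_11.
d_11(8, -11) = 1

Step 1 — x − y = 8 − (-11) = 19. Step 2 — v_11(19) = 0 (factor: 19 = (11^0 · 19); the sign does not affect v_p). Step 3 — |x − y|_11 = 11^{0} = 1.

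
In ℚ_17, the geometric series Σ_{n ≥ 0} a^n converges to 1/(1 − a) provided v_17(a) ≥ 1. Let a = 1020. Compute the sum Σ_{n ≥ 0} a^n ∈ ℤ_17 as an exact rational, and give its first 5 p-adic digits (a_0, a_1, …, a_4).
Σ a^n = 1/(1 − a) = -1/1019;  first 5 digits = (1, 9, 16, 5, 1)

v_17(a) = 1 ≥ 1, so the series converges in ℤ_17 to 1/(1 − a) = 1/(1 − 1020) = -1/1019. Expand this rational in ℤ_17: compute digits iteratively via d_i = x_i mod 17, x_{i+1} = (x_i − d_i)/17. The first 5 digits are (1, 9, 16, 5, 1).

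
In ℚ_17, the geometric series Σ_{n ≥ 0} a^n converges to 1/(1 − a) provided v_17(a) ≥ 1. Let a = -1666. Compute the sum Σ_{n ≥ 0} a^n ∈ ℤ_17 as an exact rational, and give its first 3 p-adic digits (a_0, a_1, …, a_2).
Σ a^n = 1/(1 − a) = 1/1667;  first 3 digits = (1, 4, 10)

v_17(a) = 1 ≥ 1, so the series converges in ℤ_17 to 1/(1 − a) = 1/(1 − (-1666)) = 1/1667. Expand this rational in ℤ_17: compute digits iteratively via d_i = x_i mod 17, x_{i+1} = (x_i − d_i)/17. The first 3 digits are (1, 4, 10).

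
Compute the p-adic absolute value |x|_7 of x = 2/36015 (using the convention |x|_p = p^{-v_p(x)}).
|2/36015|_7 = 2401

Step 1 — compute v_7(x) by factoring powers of 7 out of the numerator and denominator: v_7(2/36015) = -4. Step 2 — apply |x|_p = p^{-v_p(x)} = 7^{4} = 2401.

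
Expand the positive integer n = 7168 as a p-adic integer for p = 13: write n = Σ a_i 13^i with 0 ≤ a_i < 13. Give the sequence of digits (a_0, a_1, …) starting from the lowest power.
(a_0, a_1, …) = (5, 5, 3, 3)

Repeated division by 13 gives the digits low-to-high: 7168 = 5 + 5·13^1 + 3·13^2 + 3·13^3. Digit sequence: (5, 5, 3, 3).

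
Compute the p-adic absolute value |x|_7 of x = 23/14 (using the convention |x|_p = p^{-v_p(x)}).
|23/14|_7 = 7

Step 1 — compute v_7(x) by factoring powers of 7 out of the numerator and denominator: v_7(23/14) = -1. Step 2 — apply |x|_p = p^{-v_p(x)} = 7^{1} = 7.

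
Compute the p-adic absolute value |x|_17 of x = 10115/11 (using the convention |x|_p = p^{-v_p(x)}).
|10115/11|_17 = 1/289

Step 1 — compute v_17(x) by factoring powers of 17 out of the numerator and denominator: v_17(10115/11) = 2. Step 2 — apply |x|_p = p^{-v_p(x)} = 17^{-2} = 1/289.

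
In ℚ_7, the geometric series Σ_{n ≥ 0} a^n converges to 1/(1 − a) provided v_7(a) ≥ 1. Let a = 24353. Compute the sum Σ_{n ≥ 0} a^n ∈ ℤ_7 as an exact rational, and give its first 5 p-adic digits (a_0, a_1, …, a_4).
Σ a^n = 1/(1 − a) = -1/24352;  first 5 digits = (1, 0, 0, 1, 3)

v_7(a) = 3 ≥ 1, so the series converges in ℤ_7 to 1/(1 − a) = 1/(1 − 24353) = -1/24352. Expand this rational in ℤ_7: compute digits iteratively via d_i = x_i mod 7, x_{i+1} = (x_i − d_i)/7. The first 5 digits are (1, 0, 0, 1, 3).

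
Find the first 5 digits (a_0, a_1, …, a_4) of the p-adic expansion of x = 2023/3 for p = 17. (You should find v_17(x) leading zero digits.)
(a_0, …, a_4) = (0, 0, 8, 11, 5)

v_17(2023/3) = 2, so a_0 = ... = a_1 = 0. Factor out: x = 17^2 · u with u = 7/3 a unit in ℤ_17. Expand u iteratively via a_{v+i} = u_i mod 17, u_{i+1} = (u_i − a_{v+i})/17:
  u_0 = 7/3;  a_2 = 8;  u_1 = (u_0 − 8)/17 = -1/3
  u_1 = -1/3;  a_3 = 11;  u_2 = (u_1 − 11)/17 = -2/3
  u_2 = -2/3;  a_4 = 5;  u_3 = (u_2 − 5)/17 = -1/3
Digits: (0, 0, 8, 11, 5).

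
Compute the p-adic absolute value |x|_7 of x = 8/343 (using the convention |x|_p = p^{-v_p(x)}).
|8/343|_7 = 343

Step 1 — compute v_7(x) by factoring powers of 7 out of the numerator and denominator: v_7(8/343) = -3. Step 2 — apply |x|_p = p^{-v_p(x)} = 7^{3} = 343.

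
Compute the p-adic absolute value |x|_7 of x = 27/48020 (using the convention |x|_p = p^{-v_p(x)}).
|27/48020|_7 = 2401

Step 1 — compute v_7(x) by factoring powers of 7 out of the numerator and denominator: v_7(27/48020) = -4. Step 2 — apply |x|_p = p^{-v_p(x)} = 7^{4} = 2401.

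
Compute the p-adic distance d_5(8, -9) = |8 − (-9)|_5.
d_5(8, -9) = 1

Step 1 — x − y = 8 − (-9) = 17. Step 2 — v_5(17) = 0 (factor: 17 = (5^0 · 17); the sign does not affect v_p). Step 3 — |x − y|_5 = 5^{0} = 1.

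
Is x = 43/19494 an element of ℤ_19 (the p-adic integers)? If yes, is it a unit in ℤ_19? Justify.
x ∉ ℤ_19 (v_19(x) = -2 < 0)

ℤ_19 = {x ∈ ℚ_19 : v_19(x) ≥ 0} and ℤ_19^× = {x ∈ ℤ_19 : v_19(x) = 0}. Here v_19(43/19494) = v_19(num) − v_19(den) = -2; compare against these criteria.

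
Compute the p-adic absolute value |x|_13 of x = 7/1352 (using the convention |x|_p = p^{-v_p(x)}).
|7/1352|_13 = 169

Step 1 — compute v_13(x) by factoring powers of 13 out of the numerator and denominator: v_13(7/1352) = -2. Step 2 — apply |x|_p = p^{-v_p(x)} = 13^{2} = 169.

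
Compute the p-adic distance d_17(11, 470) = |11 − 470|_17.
d_17(11, 470) = 1/17

Step 1 — x − y = 11 − 470 = -459. Step 2 — v_17(-459) = 1 (factor: -459 = −(17^1 · 27); the sign does not affect v_p). Step 3 — |x − y|_17 = 17^{-1} = 1/17.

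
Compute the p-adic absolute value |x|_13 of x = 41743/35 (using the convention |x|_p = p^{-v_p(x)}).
|41743/35|_13 = 1/2197

Step 1 — compute v_13(x) by factoring powers of 13 out of the numerator and denominator: v_13(41743/35) = 3. Step 2 — apply |x|_p = p^{-v_p(x)} = 13^{-3} = 1/2197.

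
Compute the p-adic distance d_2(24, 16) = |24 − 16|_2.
d_2(24, 16) = 1/8

Step 1 — x − y = 24 − 16 = 8. Step 2 — v_2(8) = 3 (factor: 8 = (2^3 · 1); the sign does not affect v_p). Step 3 — |x − y|_2 = 2^{-3} = 1/8.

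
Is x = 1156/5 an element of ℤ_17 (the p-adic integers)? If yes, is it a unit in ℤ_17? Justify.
x ∈ ℤ_17 but not a unit; v_17(x) = 2 > 0

ℤ_17 = {x ∈ ℚ_17 : v_17(x) ≥ 0} and ℤ_17^× = {x ∈ ℤ_17 : v_17(x) = 0}. Here v_17(1156/5) = v_17(num) − v_17(den) = 2; compare against these criteria.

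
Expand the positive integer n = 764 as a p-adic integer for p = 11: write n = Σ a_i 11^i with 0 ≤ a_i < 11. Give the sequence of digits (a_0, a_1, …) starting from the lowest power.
(a_0, a_1, …) = (5, 3, 6)

Repeated division by 11 gives the digits low-to-high: 764 = 5 + 3·11^1 + 6·11^2. Digit sequence: (5, 3, 6).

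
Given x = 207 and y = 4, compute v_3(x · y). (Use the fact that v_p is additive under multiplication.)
v_3(828) = 2

v_p(x) = 2 (factor: 207 = 3^2 · 23); v_p(y) = 0 (factor: 4 = 3^0 · 4). Additivity: v_p(xy) = v_p(x) + v_p(y) = 2 + 0 = 2. (Direct check: xy = 828 = 3^2 · (92).)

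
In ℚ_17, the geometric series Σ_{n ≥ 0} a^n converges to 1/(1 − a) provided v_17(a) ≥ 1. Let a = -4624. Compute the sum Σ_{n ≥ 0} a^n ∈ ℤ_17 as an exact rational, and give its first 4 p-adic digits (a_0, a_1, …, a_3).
Σ a^n = 1/(1 − a) = 1/4625;  first 4 digits = (1, 0, 1, 16)

v_17(a) = 2 ≥ 1, so the series converges in ℤ_17 to 1/(1 − a) = 1/(1 − (-4624)) = 1/4625. Expand this rational in ℤ_17: compute digits iteratively via d_i = x_i mod 17, x_{i+1} = (x_i − d_i)/17. The first 4 digits are (1, 0, 1, 16).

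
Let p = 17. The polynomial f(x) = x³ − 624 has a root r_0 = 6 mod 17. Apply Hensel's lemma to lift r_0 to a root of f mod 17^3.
r_2 = 4698 (mod 4913)

Hensel: r_{i+1} = r_i − f(r_i)/f′(r_i) mod 17^{i+2}, where f′(x) = 3x². Iterate:
  r_0 = 6 (mod 17)
  r_1 = 74 (mod 289)
  r_2 = 4698 (mod 4913)
Final: r = 4698 with f(r) ≡ 0 mod 17^3.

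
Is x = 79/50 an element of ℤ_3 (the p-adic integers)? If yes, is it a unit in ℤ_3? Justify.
x ∈ ℤ_3^× (unit); v_3(x) = 0

ℤ_3 = {x ∈ ℚ_3 : v_3(x) ≥ 0} and ℤ_3^× = {x ∈ ℤ_3 : v_3(x) = 0}. Here v_3(79/50) = v_3(num) − v_3(den) = 0; compare against these criteria.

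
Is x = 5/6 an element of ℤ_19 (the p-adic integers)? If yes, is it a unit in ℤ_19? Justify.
x ∈ ℤ_19^× (unit); v_19(x) = 0

ℤ_19 = {x ∈ ℚ_19 : v_19(x) ≥ 0} and ℤ_19^× = {x ∈ ℤ_19 : v_19(x) = 0}. Here v_19(5/6) = v_19(num) − v_19(den) = 0; compare against these criteria.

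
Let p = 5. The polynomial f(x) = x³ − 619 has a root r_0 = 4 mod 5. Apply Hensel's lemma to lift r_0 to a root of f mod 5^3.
r_2 = 14 (mod 125)

Hensel: r_{i+1} = r_i − f(r_i)/f′(r_i) mod 5^{i+2}, where f′(x) = 3x². Iterate:
  r_0 = 4 (mod 5)
  r_1 = 14 (mod 25)
  r_2 = 14 (mod 125)
Final: r = 14 with f(r) ≡ 0 mod 5^3.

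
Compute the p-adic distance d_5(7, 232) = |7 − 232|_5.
d_5(7, 232) = 1/25

Step 1 — x − y = 7 − 232 = -225. Step 2 — v_5(-225) = 2 (factor: -225 = −(5^2 · 9); the sign does not affect v_p). Step 3 — |x − y|_5 = 5^{-2} = 1/25.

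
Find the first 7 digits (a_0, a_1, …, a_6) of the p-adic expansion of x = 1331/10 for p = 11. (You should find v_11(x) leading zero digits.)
(a_0, …, a_6) = (0, 0, 0, 10, 9, 9, 9)

v_11(1331/10) = 3, so a_0 = ... = a_2 = 0. Factor out: x = 11^3 · u with u = 1/10 a unit in ℤ_11. Expand u iteratively via a_{v+i} = u_i mod 11, u_{i+1} = (u_i − a_{v+i})/11:
  u_0 = 1/10;  a_3 = 10;  u_1 = (u_0 − 10)/11 = -9/10
  u_1 = -9/10;  a_4 = 9;  u_2 = (u_1 − 9)/11 = -9/10
  u_2 = -9/10;  a_5 = 9;  u_3 = (u_2 − 9)/11 = -9/10
  u_3 = -9/10;  a_6 = 9;  u_4 = (u_3 − 9)/11 = -9/10
Digits: (0, 0, 0, 10, 9, 9, 9).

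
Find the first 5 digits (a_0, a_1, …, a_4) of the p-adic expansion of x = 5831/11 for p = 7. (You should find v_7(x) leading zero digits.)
(a_0, …, a_4) = (0, 0, 0, 6, 0)

v_7(5831/11) = 3, so a_0 = ... = a_2 = 0. Factor out: x = 7^3 · u with u = 17/11 a unit in ℤ_7. Expand u iteratively via a_{v+i} = u_i mod 7, u_{i+1} = (u_i − a_{v+i})/7:
  u_0 = 17/11;  a_3 = 6;  u_1 = (u_0 − 6)/7 = -7/11
  u_1 = -7/11;  a_4 = 0;  u_2 = (u_1 − 0)/7 = -1/11
Digits: (0, 0, 0, 6, 0).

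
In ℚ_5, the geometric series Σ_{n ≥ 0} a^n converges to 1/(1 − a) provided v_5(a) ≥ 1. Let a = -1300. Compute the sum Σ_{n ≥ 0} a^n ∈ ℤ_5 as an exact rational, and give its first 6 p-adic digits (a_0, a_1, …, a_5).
Σ a^n = 1/(1 − a) = 1/1301;  first 6 digits = (1, 0, 3, 4, 1, 0)

v_5(a) = 2 ≥ 1, so the series converges in ℤ_5 to 1/(1 − a) = 1/(1 − (-1300)) = 1/1301. Expand this rational in ℤ_5: compute digits iteratively via d_i = x_i mod 5, x_{i+1} = (x_i − d_i)/5. The first 6 digits are (1, 0, 3, 4, 1, 0).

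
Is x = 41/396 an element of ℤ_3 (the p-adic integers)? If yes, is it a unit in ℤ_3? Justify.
x ∉ ℤ_3 (v_3(x) = -2 < 0)

ℤ_3 = {x ∈ ℚ_3 : v_3(x) ≥ 0} and ℤ_3^× = {x ∈ ℤ_3 : v_3(x) = 0}. Here v_3(41/396) = v_3(num) − v_3(den) = -2; compare against these criteria.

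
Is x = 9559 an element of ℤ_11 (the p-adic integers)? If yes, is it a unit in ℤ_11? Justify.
x ∈ ℤ_11 but not a unit; v_11(x) = 2 > 0

ℤ_11 = {x ∈ ℚ_11 : v_11(x) ≥ 0} and ℤ_11^× = {x ∈ ℤ_11 : v_11(x) = 0}. Here v_11(9559) = v_11(num) − v_11(den) = 2; compare against these criteria.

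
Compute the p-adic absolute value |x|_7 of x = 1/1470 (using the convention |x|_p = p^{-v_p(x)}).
|1/1470|_7 = 49

Step 1 — compute v_7(x) by factoring powers of 7 out of the numerator and denominator: v_7(1/1470) = -2. Step 2 — apply |x|_p = p^{-v_p(x)} = 7^{2} = 49.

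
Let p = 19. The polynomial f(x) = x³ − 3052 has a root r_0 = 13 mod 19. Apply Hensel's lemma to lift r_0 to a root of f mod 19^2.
r_1 = 51 (mod 361)

Hensel: r_{i+1} = r_i − f(r_i)/f′(r_i) mod 19^{i+2}, where f′(x) = 3x². Iterate:
  r_0 = 13 (mod 19)
  r_1 = 51 (mod 361)
Final: r = 51 with f(r) ≡ 0 mod 19^2.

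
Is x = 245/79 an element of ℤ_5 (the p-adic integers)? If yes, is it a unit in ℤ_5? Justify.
x ∈ ℤ_5 but not a unit; v_5(x) = 1 > 0

ℤ_5 = {x ∈ ℚ_5 : v_5(x) ≥ 0} and ℤ_5^× = {x ∈ ℤ_5 : v_5(x) = 0}. Here v_5(245/79) = v_5(num) − v_5(den) = 1; compare against these criteria.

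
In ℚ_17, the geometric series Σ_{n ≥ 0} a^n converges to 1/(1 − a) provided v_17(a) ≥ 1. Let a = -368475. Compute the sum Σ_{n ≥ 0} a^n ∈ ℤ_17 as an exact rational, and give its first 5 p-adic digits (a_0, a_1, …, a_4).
Σ a^n = 1/(1 − a) = 1/368476;  first 5 digits = (1, 0, 0, 10, 12)

v_17(a) = 3 ≥ 1, so the series converges in ℤ_17 to 1/(1 − a) = 1/(1 − (-368475)) = 1/368476. Expand this rational in ℤ_17: compute digits iteratively via d_i = x_i mod 17, x_{i+1} = (x_i − d_i)/17. The first 5 digits are (1, 0, 0, 10, 12).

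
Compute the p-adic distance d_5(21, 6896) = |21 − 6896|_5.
d_5(21, 6896) = 1/625

Step 1 — x − y = 21 − 6896 = -6875. Step 2 — v_5(-6875) = 4 (factor: -6875 = −(5^4 · 11); the sign does not affect v_p). Step 3 — |x − y|_5 = 5^{-4} = 1/625.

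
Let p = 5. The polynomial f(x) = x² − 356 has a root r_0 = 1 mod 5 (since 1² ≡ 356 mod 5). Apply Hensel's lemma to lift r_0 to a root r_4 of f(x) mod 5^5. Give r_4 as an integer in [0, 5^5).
r_4 = 3066 (mod 3125)

Hensel's recurrence: r_{i+1} = r_i − f(r_i)·(f′(r_i))^{-1} mod 5^{i+2}, with f′(x) = 2x. Iterate:
  r_0 = 1 (mod 5)
  r_1 = 16 (mod 25)
  r_2 = 66 (mod 125)
  r_3 = 566 (mod 625)
  r_4 = 3066 (mod 3125)
Final: r_4 = 3066, and one checks f(r_4) ≡ 0 mod 5^5.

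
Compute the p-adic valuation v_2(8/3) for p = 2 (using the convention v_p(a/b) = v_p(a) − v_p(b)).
v_2(8/3) = 3

Factor powers of 2 from the numerator and denominator of the reduced fraction: 8 = 2^3 · 1 and 3 = 2^0 · 3. Apply v_p(a/b) = v_p(a) − v_p(b): v_2(8/3) = 3 − 0 = 3.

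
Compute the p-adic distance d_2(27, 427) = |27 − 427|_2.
d_2(27, 427) = 1/16

Step 1 — x − y = 27 − 427 = -400. Step 2 — v_2(-400) = 4 (factor: -400 = −(2^4 · 25); the sign does not affect v_p). Step 3 — |x − y|_2 = 2^{-4} = 1/16.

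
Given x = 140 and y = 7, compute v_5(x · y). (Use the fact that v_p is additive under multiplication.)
v_5(980) = 1

v_p(x) = 1 (factor: 140 = 5^1 · 28); v_p(y) = 0 (factor: 7 = 5^0 · 7). Additivity: v_p(xy) = v_p(x) + v_p(y) = 1 + 0 = 1. (Direct check: xy = 980 = 5^1 · (196).)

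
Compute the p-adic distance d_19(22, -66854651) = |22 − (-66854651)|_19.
d_19(22, -66854651) = 1/2476099

Step 1 — x − y = 22 − (-66854651) = 66854673. Step 2 — v_19(66854673) = 5 (factor: 66854673 = (19^5 · 27); the sign does not affect v_p). Step 3 — |x − y|_19 = 19^{-5} = 1/2476099.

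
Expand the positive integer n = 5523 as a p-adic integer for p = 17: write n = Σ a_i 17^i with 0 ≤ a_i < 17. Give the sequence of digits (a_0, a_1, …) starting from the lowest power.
(a_0, a_1, …) = (15, 1, 2, 1)

Repeated division by 17 gives the digits low-to-high: 5523 = 15 + 1·17^1 + 2·17^2 + 1·17^3. Digit sequence: (15, 1, 2, 1).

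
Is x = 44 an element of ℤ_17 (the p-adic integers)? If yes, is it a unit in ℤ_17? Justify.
x ∈ ℤ_17^× (unit); v_17(x) = 0

ℤ_17 = {x ∈ ℚ_17 : v_17(x) ≥ 0} and ℤ_17^× = {x ∈ ℤ_17 : v_17(x) = 0}. Here v_17(44) = v_17(num) − v_17(den) = 0; compare against these criteria.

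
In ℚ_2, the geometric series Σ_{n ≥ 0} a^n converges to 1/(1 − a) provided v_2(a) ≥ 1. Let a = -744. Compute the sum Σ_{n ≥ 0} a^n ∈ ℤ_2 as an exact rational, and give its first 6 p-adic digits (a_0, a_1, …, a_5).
Σ a^n = 1/(1 − a) = 1/745;  first 6 digits = (1, 0, 0, 1, 1, 0)

v_2(a) = 3 ≥ 1, so the series converges in ℤ_2 to 1/(1 − a) = 1/(1 − (-744)) = 1/745. Expand this rational in ℤ_2: compute digits iteratively via d_i = x_i mod 2, x_{i+1} = (x_i − d_i)/2. The first 6 digits are (1, 0, 0, 1, 1, 0).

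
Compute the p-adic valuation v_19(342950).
v_19(342950) = 3

v_19(n) is the largest exponent k such that 19^k divides n. Factor out: 342950 = 19^3 · 50. (Sign doesn't affect v_p.) So v_19(342950) = 3.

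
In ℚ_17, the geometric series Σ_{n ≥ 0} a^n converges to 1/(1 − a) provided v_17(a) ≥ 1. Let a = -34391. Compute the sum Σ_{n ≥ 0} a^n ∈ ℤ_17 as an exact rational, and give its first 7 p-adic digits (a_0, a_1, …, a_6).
Σ a^n = 1/(1 − a) = 1/34392;  first 7 digits = (1, 0, 0, 10, 16, 16, 14)

v_17(a) = 3 ≥ 1, so the series converges in ℤ_17 to 1/(1 − a) = 1/(1 − (-34391)) = 1/34392. Expand this rational in ℤ_17: compute digits iteratively via d_i = x_i mod 17, x_{i+1} = (x_i − d_i)/17. The first 7 digits are (1, 0, 0, 10, 16, 16, 14).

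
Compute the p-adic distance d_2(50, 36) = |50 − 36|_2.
d_2(50, 36) = 1/2

Step 1 — x − y = 50 − 36 = 14. Step 2 — v_2(14) = 1 (factor: 14 = (2^1 · 7); the sign does not affect v_p). Step 3 — |x − y|_2 = 2^{-1} = 1/2.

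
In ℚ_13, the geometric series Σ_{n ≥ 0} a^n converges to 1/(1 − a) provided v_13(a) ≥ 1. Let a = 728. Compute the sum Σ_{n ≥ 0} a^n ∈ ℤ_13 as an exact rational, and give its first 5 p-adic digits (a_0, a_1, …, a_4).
Σ a^n = 1/(1 − a) = -1/727;  first 5 digits = (1, 4, 7, 6, 3)

v_13(a) = 1 ≥ 1, so the series converges in ℤ_13 to 1/(1 − a) = 1/(1 − 728) = -1/727. Expand this rational in ℤ_13: compute digits iteratively via d_i = x_i mod 13, x_{i+1} = (x_i − d_i)/13. The first 5 digits are (1, 4, 7, 6, 3).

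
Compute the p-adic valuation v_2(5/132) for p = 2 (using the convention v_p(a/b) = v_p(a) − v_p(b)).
v_2(5/132) = -2

Factor powers of 2 from the numerator and denominator of the reduced fraction: 5 = 2^0 · 5 and 132 = 2^2 · 33. Apply v_p(a/b) = v_p(a) − v_p(b): v_2(5/132) = 0 − 2 = -2.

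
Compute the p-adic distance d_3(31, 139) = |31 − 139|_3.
d_3(31, 139) = 1/27

Step 1 — x − y = 31 − 139 = -108. Step 2 — v_3(-108) = 3 (factor: -108 = −(3^3 · 4); the sign does not affect v_p). Step 3 — |x − y|_3 = 3^{-3} = 1/27.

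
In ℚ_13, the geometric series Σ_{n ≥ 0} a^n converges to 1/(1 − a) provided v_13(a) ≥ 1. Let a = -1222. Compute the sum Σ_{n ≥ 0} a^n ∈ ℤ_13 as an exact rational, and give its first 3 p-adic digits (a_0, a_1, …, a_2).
Σ a^n = 1/(1 − a) = 1/1223;  first 3 digits = (1, 10, 1)

v_13(a) = 1 ≥ 1, so the series converges in ℤ_13 to 1/(1 − a) = 1/(1 − (-1222)) = 1/1223. Expand this rational in ℤ_13: compute digits iteratively via d_i = x_i mod 13, x_{i+1} = (x_i − d_i)/13. The first 3 digits are (1, 10, 1).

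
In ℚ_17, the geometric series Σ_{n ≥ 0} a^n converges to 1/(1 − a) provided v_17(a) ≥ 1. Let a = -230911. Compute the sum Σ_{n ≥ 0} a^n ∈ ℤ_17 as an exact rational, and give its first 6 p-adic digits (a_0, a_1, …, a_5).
Σ a^n = 1/(1 − a) = 1/230912;  first 6 digits = (1, 0, 0, 4, 14, 16)

v_17(a) = 3 ≥ 1, so the series converges in ℤ_17 to 1/(1 − a) = 1/(1 − (-230911)) = 1/230912. Expand this rational in ℤ_17: compute digits iteratively via d_i = x_i mod 17, x_{i+1} = (x_i − d_i)/17. The first 6 digits are (1, 0, 0, 4, 14, 16).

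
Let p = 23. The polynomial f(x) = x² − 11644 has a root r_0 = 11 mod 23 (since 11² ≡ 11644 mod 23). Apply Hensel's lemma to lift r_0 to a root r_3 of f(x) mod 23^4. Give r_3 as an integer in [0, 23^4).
r_3 = 235531 (mod 279841)

Hensel's recurrence: r_{i+1} = r_i − f(r_i)·(f′(r_i))^{-1} mod 23^{i+2}, with f′(x) = 2x. Iterate:
  r_0 = 11 (mod 23)
  r_1 = 126 (mod 529)
  r_2 = 4358 (mod 12167)
  r_3 = 235531 (mod 279841)
Final: r_3 = 235531, and one checks f(r_3) ≡ 0 mod 23^4.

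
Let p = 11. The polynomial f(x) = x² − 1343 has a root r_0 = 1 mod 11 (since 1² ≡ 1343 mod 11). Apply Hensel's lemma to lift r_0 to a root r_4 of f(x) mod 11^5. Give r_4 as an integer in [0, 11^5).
r_4 = 146235 (mod 161051)

Hensel's recurrence: r_{i+1} = r_i − f(r_i)·(f′(r_i))^{-1} mod 11^{i+2}, with f′(x) = 2x. Iterate:
  r_0 = 1 (mod 11)
  r_1 = 67 (mod 121)
  r_2 = 1156 (mod 1331)
  r_3 = 14466 (mod 14641)
  r_4 = 146235 (mod 161051)
Final: r_4 = 146235, and one checks f(r_4) ≡ 0 mod 11^5.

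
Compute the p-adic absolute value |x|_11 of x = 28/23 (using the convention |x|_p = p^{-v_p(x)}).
|28/23|_11 = 1

Step 1 — compute v_11(x) by factoring powers of 11 out of the numerator and denominator: v_11(28/23) = 0. Step 2 — apply |x|_p = p^{-v_p(x)} = 11^{0} = 1.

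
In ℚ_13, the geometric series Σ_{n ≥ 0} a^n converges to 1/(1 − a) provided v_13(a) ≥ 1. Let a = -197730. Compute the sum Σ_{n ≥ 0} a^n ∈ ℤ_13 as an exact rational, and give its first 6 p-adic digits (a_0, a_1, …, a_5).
Σ a^n = 1/(1 − a) = 1/197731;  first 6 digits = (1, 0, 0, 1, 6, 12)

v_13(a) = 3 ≥ 1, so the series converges in ℤ_13 to 1/(1 − a) = 1/(1 − (-197730)) = 1/197731. Expand this rational in ℤ_13: compute digits iteratively via d_i = x_i mod 13, x_{i+1} = (x_i − d_i)/13. The first 6 digits are (1, 0, 0, 1, 6, 12).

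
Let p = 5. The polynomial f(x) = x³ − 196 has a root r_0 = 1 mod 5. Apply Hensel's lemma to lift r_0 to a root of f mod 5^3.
r_2 = 91 (mod 125)

Hensel: r_{i+1} = r_i − f(r_i)/f′(r_i) mod 5^{i+2}, where f′(x) = 3x². Iterate:
  r_0 = 1 (mod 5)
  r_1 = 16 (mod 25)
  r_2 = 91 (mod 125)
Final: r = 91 with f(r) ≡ 0 mod 5^3.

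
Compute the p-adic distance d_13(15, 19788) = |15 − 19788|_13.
d_13(15, 19788) = 1/2197

Step 1 — x − y = 15 − 19788 = -19773. Step 2 — v_13(-19773) = 3 (factor: -19773 = −(13^3 · 9); the sign does not affect v_p). Step 3 — |x − y|_13 = 13^{-3} = 1/2197.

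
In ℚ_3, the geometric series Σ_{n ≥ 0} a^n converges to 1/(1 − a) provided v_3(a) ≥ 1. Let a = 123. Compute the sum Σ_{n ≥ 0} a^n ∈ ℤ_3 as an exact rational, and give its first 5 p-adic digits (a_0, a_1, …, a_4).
Σ a^n = 1/(1 − a) = -1/122;  first 5 digits = (1, 2, 2, 2, 2)

v_3(a) = 1 ≥ 1, so the series converges in ℤ_3 to 1/(1 − a) = 1/(1 − 123) = -1/122. Expand this rational in ℤ_3: compute digits iteratively via d_i = x_i mod 3, x_{i+1} = (x_i − d_i)/3. The first 5 digits are (1, 2, 2, 2, 2).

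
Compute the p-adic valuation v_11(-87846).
v_11(-87846) = 4

v_11(n) is the largest exponent k such that 11^k divides n. Factor out: -87846 = -11^4 · 6. (Sign doesn't affect v_p.) So v_11(-87846) = 4.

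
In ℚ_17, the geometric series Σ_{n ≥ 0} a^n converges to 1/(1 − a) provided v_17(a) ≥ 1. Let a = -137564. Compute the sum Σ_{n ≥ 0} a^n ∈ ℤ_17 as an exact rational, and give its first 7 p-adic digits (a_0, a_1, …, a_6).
Σ a^n = 1/(1 − a) = 1/137565;  first 7 digits = (1, 0, 0, 6, 15, 16, 1)

v_17(a) = 3 ≥ 1, so the series converges in ℤ_17 to 1/(1 − a) = 1/(1 − (-137564)) = 1/137565. Expand this rational in ℤ_17: compute digits iteratively via d_i = x_i mod 17, x_{i+1} = (x_i − d_i)/17. The first 7 digits are (1, 0, 0, 6, 15, 16, 1).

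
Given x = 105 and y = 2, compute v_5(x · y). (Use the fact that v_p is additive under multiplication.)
v_5(210) = 1

v_p(x) = 1 (factor: 105 = 5^1 · 21); v_p(y) = 0 (factor: 2 = 5^0 · 2). Additivity: v_p(xy) = v_p(x) + v_p(y) = 1 + 0 = 1. (Direct check: xy = 210 = 5^1 · (42).)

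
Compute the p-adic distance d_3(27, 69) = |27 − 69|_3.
d_3(27, 69) = 1/3

Step 1 — x − y = 27 − 69 = -42. Step 2 — v_3(-42) = 1 (factor: -42 = −(3^1 · 14); the sign does not affect v_p). Step 3 — |x − y|_3 = 3^{-1} = 1/3.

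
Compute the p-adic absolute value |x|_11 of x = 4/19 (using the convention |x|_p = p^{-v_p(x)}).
|4/19|_11 = 1

Step 1 — compute v_11(x) by factoring powers of 11 out of the numerator and denominator: v_11(4/19) = 0. Step 2 — apply |x|_p = p^{-v_p(x)} = 11^{0} = 1.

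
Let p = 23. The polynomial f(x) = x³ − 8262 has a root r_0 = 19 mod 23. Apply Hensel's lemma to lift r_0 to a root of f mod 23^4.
r_3 = 180316 (mod 279841)

Hensel: r_{i+1} = r_i − f(r_i)/f′(r_i) mod 23^{i+2}, where f′(x) = 3x². Iterate:
  r_0 = 19 (mod 23)
  r_1 = 456 (mod 529)
  r_2 = 9978 (mod 12167)
  r_3 = 180316 (mod 279841)
Final: r = 180316 with f(r) ≡ 0 mod 23^4.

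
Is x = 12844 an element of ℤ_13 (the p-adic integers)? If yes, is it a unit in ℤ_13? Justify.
x ∈ ℤ_13 but not a unit; v_13(x) = 2 > 0

ℤ_13 = {x ∈ ℚ_13 : v_13(x) ≥ 0} and ℤ_13^× = {x ∈ ℤ_13 : v_13(x) = 0}. Here v_13(12844) = v_13(num) − v_13(den) = 2; compare against these criteria.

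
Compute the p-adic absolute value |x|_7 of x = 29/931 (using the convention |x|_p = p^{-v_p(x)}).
|29/931|_7 = 49

Step 1 — compute v_7(x) by factoring powers of 7 out of the numerator and denominator: v_7(29/931) = -2. Step 2 — apply |x|_p = p^{-v_p(x)} = 7^{2} = 49.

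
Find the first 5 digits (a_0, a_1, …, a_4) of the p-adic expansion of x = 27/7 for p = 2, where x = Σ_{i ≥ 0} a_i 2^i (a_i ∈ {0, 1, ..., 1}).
(a_0, …, a_4) = (1, 0, 1, 1, 0)

v_2(27/7) = 0 (numerator and denominator both coprime to 2), so x ∈ ℤ_2^×. Compute digits iteratively via a_i = x_i mod 2, x_{i+1} = (x_i − a_i)/2, with x_0 = x:
  x_0 = 27/7;  a_0 = 1;  x_1 = (x_0 − 1)/2 = 10/7
  x_1 = 10/7;  a_1 = 0;  x_2 = (x_1 − 0)/2 = 5/7
  x_2 = 5/7;  a_2 = 1;  x_3 = (x_2 − 1)/2 = -1/7
  x_3 = -1/7;  a_3 = 1;  x_4 = (x_3 − 1)/2 = -4/7
  x_4 = -4/7;  a_4 = 0;  x_5 = (x_4 − 0)/2 = -2/7
Digits: (1, 0, 1, 1, 0).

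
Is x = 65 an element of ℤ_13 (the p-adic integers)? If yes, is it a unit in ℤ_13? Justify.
x ∈ ℤ_13 but not a unit; v_13(x) = 1 > 0

ℤ_13 = {x ∈ ℚ_13 : v_13(x) ≥ 0} and ℤ_13^× = {x ∈ ℤ_13 : v_13(x) = 0}. Here v_13(65) = v_13(num) − v_13(den) = 1; compare against these criteria.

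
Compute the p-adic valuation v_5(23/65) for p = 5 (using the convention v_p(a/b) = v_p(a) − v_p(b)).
v_5(23/65) = -1

Factor powers of 5 from the numerator and denominator of the reduced fraction: 23 = 5^0 · 23 and 65 = 5^1 · 13. Apply v_p(a/b) = v_p(a) − v_p(b): v_5(23/65) = 0 − 1 = -1.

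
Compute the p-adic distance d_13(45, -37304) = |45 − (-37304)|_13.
d_13(45, -37304) = 1/2197

Step 1 — x − y = 45 − (-37304) = 37349. Step 2 — v_13(37349) = 3 (factor: 37349 = (13^3 · 17); the sign does not affect v_p). Step 3 — |x − y|_13 = 13^{-3} = 1/2197.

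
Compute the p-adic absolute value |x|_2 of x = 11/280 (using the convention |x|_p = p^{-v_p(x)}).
|11/280|_2 = 8

Step 1 — compute v_2(x) by factoring powers of 2 out of the numerator and denominator: v_2(11/280) = -3. Step 2 — apply |x|_p = p^{-v_p(x)} = 2^{3} = 8.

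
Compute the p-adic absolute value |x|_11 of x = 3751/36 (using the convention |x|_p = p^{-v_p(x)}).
|3751/36|_11 = 1/121

Step 1 — compute v_11(x) by factoring powers of 11 out of the numerator and denominator: v_11(3751/36) = 2. Step 2 — apply |x|_p = p^{-v_p(x)} = 11^{-2} = 1/121.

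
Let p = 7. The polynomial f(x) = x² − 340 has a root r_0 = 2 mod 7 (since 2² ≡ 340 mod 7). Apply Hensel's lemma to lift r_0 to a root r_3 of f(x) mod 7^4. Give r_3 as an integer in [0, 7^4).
r_3 = 380 (mod 2401)

Hensel's recurrence: r_{i+1} = r_i − f(r_i)·(f′(r_i))^{-1} mod 7^{i+2}, with f′(x) = 2x. Iterate:
  r_0 = 2 (mod 7)
  r_1 = 37 (mod 49)
  r_2 = 37 (mod 343)
  r_3 = 380 (mod 2401)
Final: r_3 = 380, and one checks f(r_3) ≡ 0 mod 7^4.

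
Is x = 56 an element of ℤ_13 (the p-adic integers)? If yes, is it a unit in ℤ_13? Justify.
x ∈ ℤ_13^× (unit); v_13(x) = 0

ℤ_13 = {x ∈ ℚ_13 : v_13(x) ≥ 0} and ℤ_13^× = {x ∈ ℤ_13 : v_13(x) = 0}. Here v_13(56) = v_13(num) − v_13(den) = 0; compare against these criteria.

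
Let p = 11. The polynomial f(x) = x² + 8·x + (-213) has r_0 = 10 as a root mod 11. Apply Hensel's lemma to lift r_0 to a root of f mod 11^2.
r_1 = 76 (mod 121)

Hensel: r_{i+1} = r_i − f(r_i)·(f′(r_i))^{-1} mod 11^{i+2}, f′(x) = 2x + 8. Iterate:
  r_0 = 10 (mod 11)
  r_1 = 76 (mod 121)
Final: r = 76 satisfies f(r) ≡ 0 mod 11^2.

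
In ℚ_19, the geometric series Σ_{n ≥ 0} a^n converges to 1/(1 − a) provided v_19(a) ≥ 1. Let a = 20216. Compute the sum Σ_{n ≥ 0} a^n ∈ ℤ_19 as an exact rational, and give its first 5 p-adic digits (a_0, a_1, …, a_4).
Σ a^n = 1/(1 − a) = -1/20215;  first 5 digits = (1, 0, 18, 2, 1)

v_19(a) = 2 ≥ 1, so the series converges in ℤ_19 to 1/(1 − a) = 1/(1 − 20216) = -1/20215. Expand this rational in ℤ_19: compute digits iteratively via d_i = x_i mod 19, x_{i+1} = (x_i − d_i)/19. The first 5 digits are (1, 0, 18, 2, 1).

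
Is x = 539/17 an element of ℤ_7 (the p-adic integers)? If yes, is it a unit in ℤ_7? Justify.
x ∈ ℤ_7 but not a unit; v_7(x) = 2 > 0

ℤ_7 = {x ∈ ℚ_7 : v_7(x) ≥ 0} and ℤ_7^× = {x ∈ ℤ_7 : v_7(x) = 0}. Here v_7(539/17) = v_7(num) − v_7(den) = 2; compare against these criteria.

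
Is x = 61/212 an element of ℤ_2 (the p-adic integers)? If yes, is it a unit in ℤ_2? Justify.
x ∉ ℤ_2 (v_2(x) = -2 < 0)

ℤ_2 = {x ∈ ℚ_2 : v_2(x) ≥ 0} and ℤ_2^× = {x ∈ ℤ_2 : v_2(x) = 0}. Here v_2(61/212) = v_2(num) − v_2(den) = -2; compare against these criteria.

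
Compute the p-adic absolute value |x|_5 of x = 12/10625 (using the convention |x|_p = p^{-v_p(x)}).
|12/10625|_5 = 625

Step 1 — compute v_5(x) by factoring powers of 5 out of the numerator and denominator: v_5(12/10625) = -4. Step 2 — apply |x|_p = p^{-v_p(x)} = 5^{4} = 625.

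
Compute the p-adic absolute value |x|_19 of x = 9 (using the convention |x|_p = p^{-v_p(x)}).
|9|_19 = 1

Step 1 — compute v_19(x) by factoring powers of 19 out of the numerator and denominator: v_19(9) = 0. Step 2 — apply |x|_p = p^{-v_p(x)} = 19^{0} = 1.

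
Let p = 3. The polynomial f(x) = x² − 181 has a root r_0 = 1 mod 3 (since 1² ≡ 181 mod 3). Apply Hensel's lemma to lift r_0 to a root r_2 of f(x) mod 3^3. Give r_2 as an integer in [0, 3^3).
r_2 = 10 (mod 27)

Hensel's recurrence: r_{i+1} = r_i − f(r_i)·(f′(r_i))^{-1} mod 3^{i+2}, with f′(x) = 2x. Iterate:
  r_0 = 1 (mod 3)
  r_1 = 1 (mod 9)
  r_2 = 10 (mod 27)
Final: r_2 = 10, and one checks f(r_2) ≡ 0 mod 3^3.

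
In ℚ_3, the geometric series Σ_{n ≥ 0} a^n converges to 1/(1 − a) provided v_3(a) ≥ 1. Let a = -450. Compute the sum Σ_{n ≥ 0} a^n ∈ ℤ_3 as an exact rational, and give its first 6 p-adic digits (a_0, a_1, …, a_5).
Σ a^n = 1/(1 − a) = 1/451;  first 6 digits = (1, 0, 1, 1, 1, 0)

v_3(a) = 2 ≥ 1, so the series converges in ℤ_3 to 1/(1 − a) = 1/(1 − (-450)) = 1/451. Expand this rational in ℤ_3: compute digits iteratively via d_i = x_i mod 3, x_{i+1} = (x_i − d_i)/3. The first 6 digits are (1, 0, 1, 1, 1, 0).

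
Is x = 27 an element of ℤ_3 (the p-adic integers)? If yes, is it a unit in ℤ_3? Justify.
x ∈ ℤ_3 but not a unit; v_3(x) = 3 > 0

ℤ_3 = {x ∈ ℚ_3 : v_3(x) ≥ 0} and ℤ_3^× = {x ∈ ℤ_3 : v_3(x) = 0}. Here v_3(27) = v_3(num) − v_3(den) = 3; compare against these criteria.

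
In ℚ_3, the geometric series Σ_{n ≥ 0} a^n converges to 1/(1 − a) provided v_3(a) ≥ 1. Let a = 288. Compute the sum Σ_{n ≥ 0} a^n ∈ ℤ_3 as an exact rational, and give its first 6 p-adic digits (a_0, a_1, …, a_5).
Σ a^n = 1/(1 − a) = -1/287;  first 6 digits = (1, 0, 2, 1, 1, 0)

v_3(a) = 2 ≥ 1, so the series converges in ℤ_3 to 1/(1 − a) = 1/(1 − 288) = -1/287. Expand this rational in ℤ_3: compute digits iteratively via d_i = x_i mod 3, x_{i+1} = (x_i − d_i)/3. The first 6 digits are (1, 0, 2, 1, 1, 0).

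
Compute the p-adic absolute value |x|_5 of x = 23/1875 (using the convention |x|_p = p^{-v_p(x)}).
|23/1875|_5 = 625

Step 1 — compute v_5(x) by factoring powers of 5 out of the numerator and denominator: v_5(23/1875) = -4. Step 2 — apply |x|_p = p^{-v_p(x)} = 5^{4} = 625.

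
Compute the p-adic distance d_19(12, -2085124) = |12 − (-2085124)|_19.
d_19(12, -2085124) = 1/130321

Step 1 — x − y = 12 − (-2085124) = 2085136. Step 2 — v_19(2085136) = 4 (factor: 2085136 = (19^4 · 16); the sign does not affect v_p). Step 3 — |x − y|_19 = 19^{-4} = 1/130321.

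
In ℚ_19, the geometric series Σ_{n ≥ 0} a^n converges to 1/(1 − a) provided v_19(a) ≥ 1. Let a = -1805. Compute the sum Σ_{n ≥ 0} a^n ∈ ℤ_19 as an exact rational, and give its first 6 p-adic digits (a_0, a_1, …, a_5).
Σ a^n = 1/(1 − a) = 1/1806;  first 6 digits = (1, 0, 14, 18, 5, 1)

v_19(a) = 2 ≥ 1, so the series converges in ℤ_19 to 1/(1 − a) = 1/(1 − (-1805)) = 1/1806. Expand this rational in ℤ_19: compute digits iteratively via d_i = x_i mod 19, x_{i+1} = (x_i − d_i)/19. The first 6 digits are (1, 0, 14, 18, 5, 1).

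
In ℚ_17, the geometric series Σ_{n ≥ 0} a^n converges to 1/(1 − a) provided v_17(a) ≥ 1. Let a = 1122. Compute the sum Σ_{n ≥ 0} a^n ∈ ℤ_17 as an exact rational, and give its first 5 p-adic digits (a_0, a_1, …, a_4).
Σ a^n = 1/(1 − a) = -1/1121;  first 5 digits = (1, 15, 7, 10, 10)

v_17(a) = 1 ≥ 1, so the series converges in ℤ_17 to 1/(1 − a) = 1/(1 − 1122) = -1/1121. Expand this rational in ℤ_17: compute digits iteratively via d_i = x_i mod 17, x_{i+1} = (x_i − d_i)/17. The first 5 digits are (1, 15, 7, 10, 10).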